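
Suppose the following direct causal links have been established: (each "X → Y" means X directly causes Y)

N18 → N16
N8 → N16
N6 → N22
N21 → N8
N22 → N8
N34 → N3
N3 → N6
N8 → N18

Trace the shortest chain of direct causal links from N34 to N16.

N34 → N3 → N6 → N22 → N8 → N16

N34 → N3
N3 → N6
N6 → N22
N22 → N8
N8 → N16
Length: 5 steps.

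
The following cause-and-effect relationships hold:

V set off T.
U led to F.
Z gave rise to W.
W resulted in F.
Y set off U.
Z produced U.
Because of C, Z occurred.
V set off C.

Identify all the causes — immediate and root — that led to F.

C, U, V, W, Y, Z

Immediate causes of F: U, W.
Further upstream: V, C, Z, Y.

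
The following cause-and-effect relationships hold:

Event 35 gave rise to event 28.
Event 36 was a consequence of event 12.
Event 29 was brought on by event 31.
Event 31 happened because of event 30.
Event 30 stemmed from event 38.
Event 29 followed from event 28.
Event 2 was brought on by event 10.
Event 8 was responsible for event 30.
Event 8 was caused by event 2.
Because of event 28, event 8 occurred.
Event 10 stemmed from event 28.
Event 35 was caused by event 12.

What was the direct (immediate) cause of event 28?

event 35

Upstream contributors include event 12, but only event 35 feeds directly into event 28.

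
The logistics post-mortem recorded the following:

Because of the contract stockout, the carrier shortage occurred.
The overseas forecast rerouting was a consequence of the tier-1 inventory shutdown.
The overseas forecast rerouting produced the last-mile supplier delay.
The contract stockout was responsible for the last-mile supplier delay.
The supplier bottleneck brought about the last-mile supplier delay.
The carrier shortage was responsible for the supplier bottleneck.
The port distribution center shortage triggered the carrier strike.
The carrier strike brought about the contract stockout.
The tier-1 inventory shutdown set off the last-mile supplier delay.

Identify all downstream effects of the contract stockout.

Direct effects: the carrier shortage, the last-mile supplier delay.
2 steps out: the supplier bottleneck.
Not reachable from it: the port distribution center shortage, the tier-1 inventory shutdown, the carrier strike, the overseas forecast rerouting.

the carrier shortage, the last-mile supplier delay, the supplier bottleneck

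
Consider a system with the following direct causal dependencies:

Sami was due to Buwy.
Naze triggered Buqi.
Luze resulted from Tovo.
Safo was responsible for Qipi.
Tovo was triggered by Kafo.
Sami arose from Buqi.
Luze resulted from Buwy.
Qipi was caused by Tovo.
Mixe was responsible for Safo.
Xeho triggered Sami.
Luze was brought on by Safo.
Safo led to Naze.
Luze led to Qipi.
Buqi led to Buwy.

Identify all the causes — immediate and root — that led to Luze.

Buqi, Buwy, Kafo, Mixe, Naze, Safo, Tovo

Immediate causes of Luze: Safo, Tovo, Buwy.
Further upstream: Mixe, Kafo, Naze, Buqi.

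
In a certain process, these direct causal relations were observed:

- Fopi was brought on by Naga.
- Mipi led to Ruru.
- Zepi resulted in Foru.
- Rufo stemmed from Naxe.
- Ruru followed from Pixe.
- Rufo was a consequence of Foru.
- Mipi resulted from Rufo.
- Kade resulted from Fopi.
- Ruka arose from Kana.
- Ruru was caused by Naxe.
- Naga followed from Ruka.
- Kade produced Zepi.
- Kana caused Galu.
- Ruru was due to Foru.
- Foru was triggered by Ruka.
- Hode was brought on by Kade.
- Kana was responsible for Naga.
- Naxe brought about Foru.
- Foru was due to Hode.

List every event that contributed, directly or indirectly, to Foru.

Fopi, Hode, Kade, Kana, Naga, Naxe, Ruka, Zepi

Immediate causes of Foru: Ruka, Naxe, Zepi, Hode.
Further upstream: Kana, Naga, Fopi, Kade.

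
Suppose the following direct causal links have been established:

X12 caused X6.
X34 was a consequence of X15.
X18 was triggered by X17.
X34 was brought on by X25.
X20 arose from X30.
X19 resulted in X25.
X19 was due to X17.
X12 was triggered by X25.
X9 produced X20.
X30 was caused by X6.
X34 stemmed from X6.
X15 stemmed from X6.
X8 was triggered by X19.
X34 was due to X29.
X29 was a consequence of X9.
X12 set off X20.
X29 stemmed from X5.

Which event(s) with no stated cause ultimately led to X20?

X17, X9

Tracing upstream from X20: X20 ← X12 ← X25 ← X19 ← X17.
A separate upstream branch: X20 ← X9.
Each of those chain origins has no stated cause.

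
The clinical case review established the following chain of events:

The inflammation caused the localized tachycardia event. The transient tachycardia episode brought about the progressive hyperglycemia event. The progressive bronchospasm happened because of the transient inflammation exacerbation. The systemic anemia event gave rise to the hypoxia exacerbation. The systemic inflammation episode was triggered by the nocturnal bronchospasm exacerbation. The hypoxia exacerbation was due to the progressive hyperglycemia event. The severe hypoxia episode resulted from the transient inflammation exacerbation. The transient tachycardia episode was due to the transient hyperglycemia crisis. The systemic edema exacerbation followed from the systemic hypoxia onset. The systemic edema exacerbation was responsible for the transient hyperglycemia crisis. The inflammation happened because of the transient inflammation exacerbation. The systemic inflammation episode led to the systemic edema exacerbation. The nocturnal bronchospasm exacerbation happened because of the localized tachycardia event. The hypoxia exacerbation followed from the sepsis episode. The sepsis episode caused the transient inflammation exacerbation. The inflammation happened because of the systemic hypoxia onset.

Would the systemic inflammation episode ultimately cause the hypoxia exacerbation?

There is a causal chain: the systemic inflammation episode → the systemic edema exacerbation → the transient hyperglycemia crisis → the transient tachycardia episode → the progressive hyperglycemia event → the hypoxia exacerbation.

Yes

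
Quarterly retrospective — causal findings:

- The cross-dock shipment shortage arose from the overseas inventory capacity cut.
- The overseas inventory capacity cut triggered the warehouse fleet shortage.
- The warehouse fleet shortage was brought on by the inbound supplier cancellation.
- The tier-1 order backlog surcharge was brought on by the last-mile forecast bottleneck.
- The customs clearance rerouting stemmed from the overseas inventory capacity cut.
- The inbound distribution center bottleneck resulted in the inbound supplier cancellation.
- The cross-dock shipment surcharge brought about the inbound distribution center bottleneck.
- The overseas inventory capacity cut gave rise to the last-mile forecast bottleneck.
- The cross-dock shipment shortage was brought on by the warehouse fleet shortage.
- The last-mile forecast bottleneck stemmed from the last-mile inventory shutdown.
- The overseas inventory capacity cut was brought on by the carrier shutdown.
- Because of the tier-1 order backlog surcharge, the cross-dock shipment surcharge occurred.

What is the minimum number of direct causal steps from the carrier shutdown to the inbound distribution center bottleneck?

5

Shortest chain: the carrier shutdown → the overseas inventory capacity cut → the last-mile forecast bottleneck → the tier-1 order backlog surcharge → the cross-dock shipment surcharge → the inbound distribution center bottleneck.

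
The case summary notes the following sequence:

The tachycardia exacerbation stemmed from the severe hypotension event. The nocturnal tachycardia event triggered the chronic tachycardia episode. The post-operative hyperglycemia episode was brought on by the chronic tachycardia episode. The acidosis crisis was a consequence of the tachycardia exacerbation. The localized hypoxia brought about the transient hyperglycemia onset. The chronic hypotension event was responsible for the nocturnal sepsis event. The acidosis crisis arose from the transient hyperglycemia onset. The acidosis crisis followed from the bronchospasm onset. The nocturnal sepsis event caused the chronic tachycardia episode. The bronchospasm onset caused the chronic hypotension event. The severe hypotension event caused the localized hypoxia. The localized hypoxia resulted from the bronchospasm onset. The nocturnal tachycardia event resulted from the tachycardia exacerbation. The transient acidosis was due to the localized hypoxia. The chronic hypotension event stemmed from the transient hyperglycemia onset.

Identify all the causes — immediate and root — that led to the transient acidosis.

the bronchospasm onset, the localized hypoxia, the severe hypotension event

Immediate cause of the transient acidosis: the localized hypoxia.
Further upstream: the severe hypotension event, the bronchospasm onset.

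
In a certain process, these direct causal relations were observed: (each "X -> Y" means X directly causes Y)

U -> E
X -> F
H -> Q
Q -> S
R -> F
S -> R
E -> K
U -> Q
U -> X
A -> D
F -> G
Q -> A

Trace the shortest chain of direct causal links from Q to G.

Q → S
S → R
R → F
F → G
Length: 4 steps.

Q → S → R → F → G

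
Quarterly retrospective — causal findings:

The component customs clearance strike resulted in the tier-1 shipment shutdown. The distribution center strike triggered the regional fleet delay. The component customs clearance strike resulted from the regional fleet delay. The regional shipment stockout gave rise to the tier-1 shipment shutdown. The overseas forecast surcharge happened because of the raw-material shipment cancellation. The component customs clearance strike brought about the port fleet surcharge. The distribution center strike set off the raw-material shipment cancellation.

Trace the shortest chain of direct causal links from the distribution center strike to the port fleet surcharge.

the distribution center strike → the regional fleet delay → the component customs clearance strike → the port fleet surcharge

the distribution center strike → the regional fleet delay
the regional fleet delay → the component customs clearance strike
the component customs clearance strike → the port fleet surcharge
Length: 3 steps.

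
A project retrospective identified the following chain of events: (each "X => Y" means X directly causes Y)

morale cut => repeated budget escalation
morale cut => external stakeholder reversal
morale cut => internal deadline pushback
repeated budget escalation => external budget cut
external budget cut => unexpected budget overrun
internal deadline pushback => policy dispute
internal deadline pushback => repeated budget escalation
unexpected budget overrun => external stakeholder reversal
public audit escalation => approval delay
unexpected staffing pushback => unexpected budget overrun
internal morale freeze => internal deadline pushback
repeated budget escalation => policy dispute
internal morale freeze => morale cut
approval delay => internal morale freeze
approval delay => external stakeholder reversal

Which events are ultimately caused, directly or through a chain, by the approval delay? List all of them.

the external budget cut, the external stakeholder reversal, the internal deadline pushback, the internal morale freeze, the morale cut, the policy dispute, the repeated budget escalation, the unexpected budget overrun

Direct effects: the internal morale freeze, the external stakeholder reversal.
2 steps out: the morale cut, the internal deadline pushback.
3 steps out: the repeated budget escalation, the policy dispute.
4 steps out: the external budget cut.
5 steps out: the unexpected budget overrun.
Not reachable from it: the public audit escalation, the unexpected staffing pushback.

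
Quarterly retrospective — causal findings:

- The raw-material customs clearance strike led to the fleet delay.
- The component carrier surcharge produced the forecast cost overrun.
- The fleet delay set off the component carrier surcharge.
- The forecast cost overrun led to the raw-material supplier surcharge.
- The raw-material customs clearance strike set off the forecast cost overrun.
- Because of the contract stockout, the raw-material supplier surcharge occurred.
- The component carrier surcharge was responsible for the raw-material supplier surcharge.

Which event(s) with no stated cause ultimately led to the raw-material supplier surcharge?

the contract stockout, the raw-material customs clearance strike

Tracing upstream from the raw-material supplier surcharge: the raw-material supplier surcharge ← the forecast cost overrun ← the raw-material customs clearance strike.
A separate upstream branch: the raw-material supplier surcharge ← the contract stockout.
Each of those chain origins has no stated cause.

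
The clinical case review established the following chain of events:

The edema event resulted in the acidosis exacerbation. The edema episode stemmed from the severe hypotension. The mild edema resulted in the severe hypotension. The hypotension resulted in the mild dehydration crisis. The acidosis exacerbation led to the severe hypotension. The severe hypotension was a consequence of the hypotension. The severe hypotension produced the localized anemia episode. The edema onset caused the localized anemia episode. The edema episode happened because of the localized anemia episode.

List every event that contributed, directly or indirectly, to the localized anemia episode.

the acidosis exacerbation, the edema event, the edema onset, the hypotension, the mild edema, the severe hypotension

Immediate causes of the localized anemia episode: the edema onset, the severe hypotension.
Further upstream: the hypotension, the edema event, the acidosis exacerbation, the mild edema.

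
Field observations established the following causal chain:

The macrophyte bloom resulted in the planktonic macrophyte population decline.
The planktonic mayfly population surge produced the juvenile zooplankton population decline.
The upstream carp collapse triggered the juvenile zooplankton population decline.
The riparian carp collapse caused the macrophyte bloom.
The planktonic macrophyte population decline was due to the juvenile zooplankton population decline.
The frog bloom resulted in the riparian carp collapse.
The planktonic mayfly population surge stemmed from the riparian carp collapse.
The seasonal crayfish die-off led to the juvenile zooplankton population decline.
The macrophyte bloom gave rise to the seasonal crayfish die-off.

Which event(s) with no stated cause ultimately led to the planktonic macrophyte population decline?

the frog bloom, the upstream carp collapse

Tracing upstream from the planktonic macrophyte population decline: the planktonic macrophyte population decline ← the macrophyte bloom ← the riparian carp collapse ← the frog bloom.
A separate upstream branch: the planktonic macrophyte population decline ← the juvenile zooplankton population decline ← the upstream carp collapse.
Each of those chain origins has no stated cause.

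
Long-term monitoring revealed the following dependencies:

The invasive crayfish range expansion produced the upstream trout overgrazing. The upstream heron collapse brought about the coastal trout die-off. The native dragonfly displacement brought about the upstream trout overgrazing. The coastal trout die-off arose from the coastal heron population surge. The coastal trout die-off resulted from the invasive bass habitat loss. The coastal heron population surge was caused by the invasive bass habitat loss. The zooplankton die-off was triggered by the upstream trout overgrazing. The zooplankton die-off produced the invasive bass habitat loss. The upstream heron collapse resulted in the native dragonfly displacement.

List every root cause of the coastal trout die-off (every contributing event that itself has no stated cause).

the invasive crayfish range expansion, the upstream heron collapse

Tracing upstream from the coastal trout die-off: the coastal trout die-off ← the upstream heron collapse.
A separate upstream branch: the coastal trout die-off ← the invasive bass habitat loss ← the zooplankton die-off ← the upstream trout overgrazing ← the invasive crayfish range expansion.
Each of those chain origins has no stated cause.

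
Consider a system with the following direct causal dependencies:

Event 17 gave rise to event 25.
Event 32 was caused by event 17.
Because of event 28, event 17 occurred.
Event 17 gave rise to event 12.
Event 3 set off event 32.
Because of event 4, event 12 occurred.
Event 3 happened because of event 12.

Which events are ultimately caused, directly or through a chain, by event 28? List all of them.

Direct effects: event 17.
2 steps out: event 25, event 12, event 32.
3 steps out: event 3.
Not reachable from it: event 4.

event 12, event 17, event 25, event 3, event 32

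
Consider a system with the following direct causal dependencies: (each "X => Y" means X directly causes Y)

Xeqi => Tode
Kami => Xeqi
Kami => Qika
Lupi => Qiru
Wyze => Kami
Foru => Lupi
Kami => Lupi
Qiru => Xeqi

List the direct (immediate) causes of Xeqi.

Kami, Qiru

Upstream contributors include Wyze, Lupi, Foru, but only Kami, Qiru feed directly into Xeqi.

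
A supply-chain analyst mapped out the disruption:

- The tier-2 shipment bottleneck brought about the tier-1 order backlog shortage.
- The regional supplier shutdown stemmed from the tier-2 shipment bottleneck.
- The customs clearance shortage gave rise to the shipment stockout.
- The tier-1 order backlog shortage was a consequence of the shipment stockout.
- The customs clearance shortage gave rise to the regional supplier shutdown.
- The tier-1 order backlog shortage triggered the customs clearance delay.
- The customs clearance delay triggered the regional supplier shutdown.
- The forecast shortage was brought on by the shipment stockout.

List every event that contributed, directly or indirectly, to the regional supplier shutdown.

Immediate causes of the regional supplier shutdown: the customs clearance shortage, the tier-2 shipment bottleneck, the customs clearance delay.
Further upstream: the shipment stockout, the tier-1 order backlog shortage.

the customs clearance delay, the customs clearance shortage, the shipment stockout, the tier-1 order backlog shortage, the tier-2 shipment bottleneck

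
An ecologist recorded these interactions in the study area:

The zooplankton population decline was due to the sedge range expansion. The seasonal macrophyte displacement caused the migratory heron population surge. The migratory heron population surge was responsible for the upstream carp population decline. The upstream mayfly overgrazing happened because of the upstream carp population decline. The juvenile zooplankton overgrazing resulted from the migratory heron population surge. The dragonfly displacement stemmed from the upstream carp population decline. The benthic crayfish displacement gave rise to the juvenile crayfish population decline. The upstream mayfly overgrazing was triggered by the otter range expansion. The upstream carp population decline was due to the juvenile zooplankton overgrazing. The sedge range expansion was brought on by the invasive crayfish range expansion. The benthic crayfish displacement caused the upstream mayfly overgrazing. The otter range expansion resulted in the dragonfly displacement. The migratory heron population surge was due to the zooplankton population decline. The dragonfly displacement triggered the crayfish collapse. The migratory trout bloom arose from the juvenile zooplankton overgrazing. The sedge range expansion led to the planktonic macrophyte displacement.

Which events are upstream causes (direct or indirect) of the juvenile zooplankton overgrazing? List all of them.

the invasive crayfish range expansion, the migratory heron population surge, the seasonal macrophyte displacement, the sedge range expansion, the zooplankton population decline

Immediate cause of the juvenile zooplankton overgrazing: the migratory heron population surge.
Further upstream: the invasive crayfish range expansion, the sedge range expansion, the seasonal macrophyte displacement, the zooplankton population decline.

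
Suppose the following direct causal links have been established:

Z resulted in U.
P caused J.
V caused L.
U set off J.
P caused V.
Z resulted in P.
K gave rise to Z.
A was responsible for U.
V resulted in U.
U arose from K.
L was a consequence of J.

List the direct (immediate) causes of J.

P, U

Upstream contributors include K, Z, V, A, but only P, U feed directly into J.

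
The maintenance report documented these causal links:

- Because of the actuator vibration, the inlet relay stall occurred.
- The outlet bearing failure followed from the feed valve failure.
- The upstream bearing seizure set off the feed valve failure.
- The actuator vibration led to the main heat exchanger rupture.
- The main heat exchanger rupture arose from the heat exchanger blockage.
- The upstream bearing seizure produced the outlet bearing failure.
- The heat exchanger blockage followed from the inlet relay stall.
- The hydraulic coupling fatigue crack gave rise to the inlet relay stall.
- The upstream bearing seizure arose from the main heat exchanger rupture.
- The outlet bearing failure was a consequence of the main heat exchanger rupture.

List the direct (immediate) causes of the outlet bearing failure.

Upstream contributors include the actuator vibration, the inlet relay stall, the heat exchanger blockage, the hydraulic coupling fatigue crack, but only the feed valve failure, the main heat exchanger rupture, the upstream bearing seizure feed directly into the outlet bearing failure.

the feed valve failure, the main heat exchanger rupture, the upstream bearing seizure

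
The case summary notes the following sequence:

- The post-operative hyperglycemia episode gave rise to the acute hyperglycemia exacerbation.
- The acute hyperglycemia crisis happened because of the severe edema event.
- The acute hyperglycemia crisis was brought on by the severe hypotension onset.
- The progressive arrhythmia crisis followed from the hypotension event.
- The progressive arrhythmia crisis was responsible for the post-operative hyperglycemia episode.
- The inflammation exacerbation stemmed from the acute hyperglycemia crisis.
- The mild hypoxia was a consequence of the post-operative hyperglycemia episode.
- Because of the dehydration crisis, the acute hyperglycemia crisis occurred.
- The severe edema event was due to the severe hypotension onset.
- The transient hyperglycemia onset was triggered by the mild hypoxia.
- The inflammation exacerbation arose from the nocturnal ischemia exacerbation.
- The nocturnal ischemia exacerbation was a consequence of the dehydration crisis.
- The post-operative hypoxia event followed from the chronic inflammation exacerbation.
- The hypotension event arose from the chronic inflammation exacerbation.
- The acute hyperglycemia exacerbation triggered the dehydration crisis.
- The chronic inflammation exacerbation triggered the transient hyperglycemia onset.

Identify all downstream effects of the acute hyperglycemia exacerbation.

the acute hyperglycemia crisis, the dehydration crisis, the inflammation exacerbation, the nocturnal ischemia exacerbation

Direct effects: the dehydration crisis.
2 steps out: the nocturnal ischemia exacerbation, the acute hyperglycemia crisis.
3 steps out: the inflammation exacerbation.
Not reachable from it: the chronic inflammation exacerbation, the post-operative hypoxia event, the hypotension event, the progressive arrhythmia crisis, the severe hypotension onset, the post-operative hyperglycemia episode, the severe edema event, the mild hypoxia, the transient hyperglycemia onset.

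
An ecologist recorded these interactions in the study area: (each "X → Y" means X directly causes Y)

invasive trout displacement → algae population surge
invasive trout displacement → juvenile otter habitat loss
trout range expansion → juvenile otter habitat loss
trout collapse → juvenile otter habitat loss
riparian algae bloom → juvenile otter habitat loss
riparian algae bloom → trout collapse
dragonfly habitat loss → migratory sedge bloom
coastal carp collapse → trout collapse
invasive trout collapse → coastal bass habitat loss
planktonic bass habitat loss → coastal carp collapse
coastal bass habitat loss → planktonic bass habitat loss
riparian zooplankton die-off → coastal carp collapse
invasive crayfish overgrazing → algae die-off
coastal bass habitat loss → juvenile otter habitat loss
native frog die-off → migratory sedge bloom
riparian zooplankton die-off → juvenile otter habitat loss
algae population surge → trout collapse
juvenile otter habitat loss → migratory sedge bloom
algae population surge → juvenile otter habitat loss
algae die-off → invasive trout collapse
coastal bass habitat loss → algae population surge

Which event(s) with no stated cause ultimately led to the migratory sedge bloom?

Tracing upstream from the migratory sedge bloom: the migratory sedge bloom ← the juvenile otter habitat loss ← the riparian algae bloom.
A separate upstream branch: the migratory sedge bloom ← the juvenile otter habitat loss ← the coastal bass habitat loss ← the invasive trout collapse ← the algae die-off ← the invasive crayfish overgrazing.
A separate upstream branch: the migratory sedge bloom ← the native frog die-off.
A separate upstream branch: the migratory sedge bloom ← the dragonfly habitat loss.
A separate upstream branch: the migratory sedge bloom ← the juvenile otter habitat loss ← the invasive trout displacement.
A separate upstream branch: the migratory sedge bloom ← the juvenile otter habitat loss ← the riparian zooplankton die-off.
A separate upstream branch: the migratory sedge bloom ← the juvenile otter habitat loss ← the trout range expansion.
Each of those chain origins has no stated cause.

the dragonfly habitat loss, the invasive crayfish overgrazing, the invasive trout displacement, the native frog die-off, the riparian algae bloom, the riparian zooplankton die-off, the trout range expansion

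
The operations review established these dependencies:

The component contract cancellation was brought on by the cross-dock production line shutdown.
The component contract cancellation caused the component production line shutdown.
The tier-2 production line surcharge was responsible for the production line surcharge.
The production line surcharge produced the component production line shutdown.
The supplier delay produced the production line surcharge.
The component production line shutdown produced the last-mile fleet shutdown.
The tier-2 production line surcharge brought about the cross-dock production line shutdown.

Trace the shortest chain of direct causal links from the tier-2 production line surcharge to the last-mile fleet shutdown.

the tier-2 production line surcharge → the production line surcharge → the component production line shutdown → the last-mile fleet shutdown

the tier-2 production line surcharge → the production line surcharge
the production line surcharge → the component production line shutdown
the component production line shutdown → the last-mile fleet shutdown
Length: 3 steps.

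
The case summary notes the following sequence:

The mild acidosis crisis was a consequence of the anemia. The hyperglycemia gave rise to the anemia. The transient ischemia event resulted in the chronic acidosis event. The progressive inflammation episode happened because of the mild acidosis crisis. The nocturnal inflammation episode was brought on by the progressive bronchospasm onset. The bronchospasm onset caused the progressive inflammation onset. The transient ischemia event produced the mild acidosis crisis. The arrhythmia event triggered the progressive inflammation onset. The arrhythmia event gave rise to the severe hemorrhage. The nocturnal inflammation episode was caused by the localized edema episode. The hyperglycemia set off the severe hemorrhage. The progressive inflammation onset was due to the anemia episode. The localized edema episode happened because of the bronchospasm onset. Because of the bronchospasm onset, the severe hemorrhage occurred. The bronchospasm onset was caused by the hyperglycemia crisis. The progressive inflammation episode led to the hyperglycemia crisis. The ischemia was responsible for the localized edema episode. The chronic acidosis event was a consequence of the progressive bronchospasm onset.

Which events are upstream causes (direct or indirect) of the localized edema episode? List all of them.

the anemia, the bronchospasm onset, the hyperglycemia, the hyperglycemia crisis, the ischemia, the mild acidosis crisis, the progressive inflammation episode, the transient ischemia event

Immediate causes of the localized edema episode: the ischemia, the bronchospasm onset.
Further upstream: the hyperglycemia, the transient ischemia event, the anemia, the mild acidosis crisis, the progressive inflammation episode, the hyperglycemia crisis.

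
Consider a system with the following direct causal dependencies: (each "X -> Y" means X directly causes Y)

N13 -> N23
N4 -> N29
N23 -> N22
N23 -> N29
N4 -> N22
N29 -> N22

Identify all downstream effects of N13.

Direct effects: N23.
2 steps out: N29, N22.
Not reachable from it: N4.

N22, N23, N29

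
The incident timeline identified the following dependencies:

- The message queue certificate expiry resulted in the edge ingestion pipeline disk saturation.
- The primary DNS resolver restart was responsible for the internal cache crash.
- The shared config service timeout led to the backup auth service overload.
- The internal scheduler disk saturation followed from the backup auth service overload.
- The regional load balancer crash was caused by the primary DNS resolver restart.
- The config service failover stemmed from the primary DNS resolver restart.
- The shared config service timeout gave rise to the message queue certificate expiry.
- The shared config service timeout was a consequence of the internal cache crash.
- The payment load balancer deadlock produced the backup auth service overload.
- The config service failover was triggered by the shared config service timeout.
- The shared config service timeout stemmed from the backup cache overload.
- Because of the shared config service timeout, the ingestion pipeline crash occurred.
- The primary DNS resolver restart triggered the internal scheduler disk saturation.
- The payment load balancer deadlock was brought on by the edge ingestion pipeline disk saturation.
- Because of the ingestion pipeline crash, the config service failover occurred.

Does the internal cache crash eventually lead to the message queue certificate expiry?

Yes

There is a causal chain: the internal cache crash → the shared config service timeout → the message queue certificate expiry.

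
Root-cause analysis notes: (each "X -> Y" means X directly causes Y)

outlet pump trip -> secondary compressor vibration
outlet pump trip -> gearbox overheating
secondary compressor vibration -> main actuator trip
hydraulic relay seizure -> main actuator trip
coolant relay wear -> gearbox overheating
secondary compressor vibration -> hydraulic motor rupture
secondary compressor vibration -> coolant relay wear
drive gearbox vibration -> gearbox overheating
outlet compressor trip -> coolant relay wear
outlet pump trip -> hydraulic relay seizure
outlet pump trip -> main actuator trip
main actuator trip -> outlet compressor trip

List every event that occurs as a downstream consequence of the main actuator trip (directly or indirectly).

Direct effects: the outlet compressor trip.
2 steps out: the coolant relay wear.
3 steps out: the gearbox overheating.
Not reachable from it: the outlet pump trip, the secondary compressor vibration, the hydraulic relay seizure, the hydraulic motor rupture, the drive gearbox vibration.

the coolant relay wear, the gearbox overheating, the outlet compressor trip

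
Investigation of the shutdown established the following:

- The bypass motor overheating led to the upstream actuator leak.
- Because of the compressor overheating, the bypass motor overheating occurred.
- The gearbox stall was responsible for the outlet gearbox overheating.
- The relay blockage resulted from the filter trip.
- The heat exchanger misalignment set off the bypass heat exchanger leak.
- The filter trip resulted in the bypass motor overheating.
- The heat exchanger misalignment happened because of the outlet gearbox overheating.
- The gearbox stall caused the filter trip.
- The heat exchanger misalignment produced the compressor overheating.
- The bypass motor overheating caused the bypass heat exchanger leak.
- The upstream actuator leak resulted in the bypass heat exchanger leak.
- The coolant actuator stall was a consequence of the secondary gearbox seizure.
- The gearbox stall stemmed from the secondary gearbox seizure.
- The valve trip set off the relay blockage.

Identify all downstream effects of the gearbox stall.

the bypass heat exchanger leak, the bypass motor overheating, the compressor overheating, the filter trip, the heat exchanger misalignment, the outlet gearbox overheating, the relay blockage, the upstream actuator leak

Direct effects: the filter trip, the outlet gearbox overheating.
2 steps out: the heat exchanger misalignment, the relay blockage, the bypass motor overheating.
3 steps out: the compressor overheating, the upstream actuator leak, the bypass heat exchanger leak.
Not reachable from it: the secondary gearbox seizure, the coolant actuator stall, the valve trip.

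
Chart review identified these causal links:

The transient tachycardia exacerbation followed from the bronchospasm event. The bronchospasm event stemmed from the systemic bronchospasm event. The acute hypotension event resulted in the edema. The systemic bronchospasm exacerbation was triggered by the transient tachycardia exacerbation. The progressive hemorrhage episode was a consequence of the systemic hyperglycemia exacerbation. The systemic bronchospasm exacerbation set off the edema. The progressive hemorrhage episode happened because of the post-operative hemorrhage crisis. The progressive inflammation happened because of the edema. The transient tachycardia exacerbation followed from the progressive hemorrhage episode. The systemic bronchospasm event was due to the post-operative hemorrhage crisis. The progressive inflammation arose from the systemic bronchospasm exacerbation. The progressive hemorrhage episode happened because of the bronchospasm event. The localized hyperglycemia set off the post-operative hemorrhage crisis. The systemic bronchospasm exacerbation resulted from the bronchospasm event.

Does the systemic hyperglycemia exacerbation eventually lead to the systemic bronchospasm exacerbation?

Yes

There is a causal chain: the systemic hyperglycemia exacerbation → the progressive hemorrhage episode → the transient tachycardia exacerbation → the systemic bronchospasm exacerbation.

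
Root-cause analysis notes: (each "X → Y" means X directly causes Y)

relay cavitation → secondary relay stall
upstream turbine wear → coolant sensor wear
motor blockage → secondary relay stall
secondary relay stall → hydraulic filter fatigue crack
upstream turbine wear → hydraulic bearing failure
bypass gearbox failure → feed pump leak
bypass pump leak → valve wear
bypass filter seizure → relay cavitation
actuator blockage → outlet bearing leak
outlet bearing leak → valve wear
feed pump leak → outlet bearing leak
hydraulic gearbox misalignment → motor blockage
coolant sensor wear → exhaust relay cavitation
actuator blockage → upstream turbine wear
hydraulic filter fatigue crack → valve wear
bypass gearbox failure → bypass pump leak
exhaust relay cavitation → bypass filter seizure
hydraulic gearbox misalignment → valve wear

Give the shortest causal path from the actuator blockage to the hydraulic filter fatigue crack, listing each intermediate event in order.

the actuator blockage → the upstream turbine wear
the upstream turbine wear → the coolant sensor wear
the coolant sensor wear → the exhaust relay cavitation
the exhaust relay cavitation → the bypass filter seizure
the bypass filter seizure → the relay cavitation
the relay cavitation → the secondary relay stall
the secondary relay stall → the hydraulic filter fatigue crack
Length: 7 steps.

the actuator blockage → the upstream turbine wear → the coolant sensor wear → the exhaust relay cavitation → the bypass filter seizure → the relay cavitation → the secondary relay stall → the hydraulic filter fatigue crack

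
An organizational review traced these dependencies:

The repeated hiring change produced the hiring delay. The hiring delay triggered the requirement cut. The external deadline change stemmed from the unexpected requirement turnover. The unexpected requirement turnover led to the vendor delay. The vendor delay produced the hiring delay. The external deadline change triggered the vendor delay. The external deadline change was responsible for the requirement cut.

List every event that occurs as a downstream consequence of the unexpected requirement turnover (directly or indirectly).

Direct effects: the external deadline change, the vendor delay.
2 steps out: the hiring delay, the requirement cut.
Not reachable from it: the repeated hiring change.

the external deadline change, the hiring delay, the requirement cut, the vendor delay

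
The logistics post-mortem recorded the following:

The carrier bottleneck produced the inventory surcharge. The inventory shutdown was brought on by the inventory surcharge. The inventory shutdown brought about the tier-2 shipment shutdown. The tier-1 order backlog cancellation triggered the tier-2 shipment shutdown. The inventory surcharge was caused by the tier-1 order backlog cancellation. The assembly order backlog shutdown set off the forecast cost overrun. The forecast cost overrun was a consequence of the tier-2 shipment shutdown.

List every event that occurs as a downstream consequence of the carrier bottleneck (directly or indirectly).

Direct effects: the inventory surcharge.
2 steps out: the inventory shutdown.
3 steps out: the tier-2 shipment shutdown.
4 steps out: the forecast cost overrun.
Not reachable from it: the tier-1 order backlog cancellation, the assembly order backlog shutdown.

the forecast cost overrun, the inventory shutdown, the inventory surcharge, the tier-2 shipment shutdown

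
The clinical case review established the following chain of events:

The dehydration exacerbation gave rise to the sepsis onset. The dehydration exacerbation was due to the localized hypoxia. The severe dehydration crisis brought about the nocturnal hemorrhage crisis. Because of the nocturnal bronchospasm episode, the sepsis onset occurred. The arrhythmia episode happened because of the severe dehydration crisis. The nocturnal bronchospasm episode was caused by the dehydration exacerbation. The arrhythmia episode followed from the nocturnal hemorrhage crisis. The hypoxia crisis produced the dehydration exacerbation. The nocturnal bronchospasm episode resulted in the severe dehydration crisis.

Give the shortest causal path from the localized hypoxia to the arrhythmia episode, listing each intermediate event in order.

the localized hypoxia → the dehydration exacerbation → the nocturnal bronchospasm episode → the severe dehydration crisis → the arrhythmia episode

the localized hypoxia → the dehydration exacerbation
the dehydration exacerbation → the nocturnal bronchospasm episode
the nocturnal bronchospasm episode → the severe dehydration crisis
the severe dehydration crisis → the arrhythmia episode
Length: 4 steps.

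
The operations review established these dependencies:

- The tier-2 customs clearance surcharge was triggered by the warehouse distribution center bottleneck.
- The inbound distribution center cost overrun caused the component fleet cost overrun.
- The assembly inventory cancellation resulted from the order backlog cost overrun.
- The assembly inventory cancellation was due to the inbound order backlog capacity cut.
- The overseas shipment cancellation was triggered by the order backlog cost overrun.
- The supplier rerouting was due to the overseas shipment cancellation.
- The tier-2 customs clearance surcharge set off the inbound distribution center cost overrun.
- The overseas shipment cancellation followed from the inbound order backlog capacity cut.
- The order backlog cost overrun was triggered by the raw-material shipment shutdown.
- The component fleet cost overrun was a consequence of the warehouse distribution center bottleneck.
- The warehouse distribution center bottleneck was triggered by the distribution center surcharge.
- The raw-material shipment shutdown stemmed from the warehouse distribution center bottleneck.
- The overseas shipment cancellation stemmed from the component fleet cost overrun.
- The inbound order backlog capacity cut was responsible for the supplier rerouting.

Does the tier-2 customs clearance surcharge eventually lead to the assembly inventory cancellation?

No

The tier-2 customs clearance surcharge leads to the inbound distribution center cost overrun, the component fleet cost overrun, the overseas shipment cancellation, the supplier rerouting; the assembly inventory cancellation is not among them.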